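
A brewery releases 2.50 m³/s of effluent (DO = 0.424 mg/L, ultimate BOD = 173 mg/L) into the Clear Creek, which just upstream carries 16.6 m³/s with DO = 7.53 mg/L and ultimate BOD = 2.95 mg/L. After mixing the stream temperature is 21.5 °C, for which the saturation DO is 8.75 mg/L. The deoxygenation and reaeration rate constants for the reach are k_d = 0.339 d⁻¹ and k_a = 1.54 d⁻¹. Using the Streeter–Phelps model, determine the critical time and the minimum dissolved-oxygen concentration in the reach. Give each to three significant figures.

t_c ≈ 0.961 d; minimum DO ≈ 4.74 mg/L

Mixed DO = (16.6×7.53 + 2.50×0.424)/(16.6+2.50) = 126.1/19.10 = 6.600 mg/L.
Mixed L₀ = (16.6×2.95 + 2.50×173)/(19.10) = 481.5/19.10 = 25.21 mg/L.
Initial deficit D₀ = C_s − DO₀ = 8.75 − 6.600 = 2.150 mg/L.
t_c = (1/1.201) ln[(1.54/0.339)(1 − 2.150×1.201/(0.339×25.21))] = 0.8326 × ln(3.170) = 0.9607 d.
D_c = (0.339/1.54) × 25.21 × e^(−0.339×0.9607) = 0.2201 × 25.21 × 0.7221 = 4.007 mg/L.
Minimum DO = 8.75 − 4.007 = 4.743 mg/L.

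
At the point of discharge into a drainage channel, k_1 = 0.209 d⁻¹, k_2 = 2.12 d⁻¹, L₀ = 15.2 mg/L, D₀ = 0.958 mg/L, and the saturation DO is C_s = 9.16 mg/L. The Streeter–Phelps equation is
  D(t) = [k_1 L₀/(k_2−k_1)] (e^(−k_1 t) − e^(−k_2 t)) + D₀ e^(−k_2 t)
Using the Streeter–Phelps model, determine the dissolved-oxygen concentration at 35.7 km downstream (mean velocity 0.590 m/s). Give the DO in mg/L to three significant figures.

Travel time t = x/v = 35.7 km / (0.590 m/s) = 35700 m / 0.590 m/s = 60510 s = 0.7003 d.
k_1 L₀/(k_2−k_1) = 0.209×15.2/(2.12−0.209) = 3.177/1.911 = 1.662 mg/L.
e^(−k_1 t) = e^(−0.209×0.7003) = 0.8638; e^(−k_2 t) = e^(−2.12×0.7003) = 0.2266.
D = 1.662 × (0.8638 − 0.2266) + 0.958 × 0.2266 = 1.059 + 0.2171 = 1.276 mg/L.
DO = C_s − D = 9.16 − 1.276 = 7.884 mg/L.

DO ≈ 7.88 mg/L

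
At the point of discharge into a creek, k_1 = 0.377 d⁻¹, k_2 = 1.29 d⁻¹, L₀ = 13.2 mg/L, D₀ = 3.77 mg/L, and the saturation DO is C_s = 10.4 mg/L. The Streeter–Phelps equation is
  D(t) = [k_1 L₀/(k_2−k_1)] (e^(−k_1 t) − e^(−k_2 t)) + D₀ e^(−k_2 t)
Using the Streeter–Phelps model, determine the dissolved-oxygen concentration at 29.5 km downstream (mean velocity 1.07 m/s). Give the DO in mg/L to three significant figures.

DO ≈ 6.68 mg/L

Travel time t = x/v = 29.5 km / (1.07 m/s) = 29500 m / 1.07 m/s = 27570 s = 0.3191 d.
k_1 L₀/(k_2−k_1) = 0.377×13.2/(1.29−0.377) = 4.976/0.9130 = 5.451 mg/L.
e^(−k_1 t) = e^(−0.377×0.3191) = 0.8867; e^(−k_2 t) = e^(−1.29×0.3191) = 0.6626.
D = 5.451 × (0.8867 − 0.6626) + 3.77 × 0.6626 = 1.221 + 2.498 = 3.719 mg/L.
DO = C_s − D = 10.4 − 3.719 = 6.681 mg/L.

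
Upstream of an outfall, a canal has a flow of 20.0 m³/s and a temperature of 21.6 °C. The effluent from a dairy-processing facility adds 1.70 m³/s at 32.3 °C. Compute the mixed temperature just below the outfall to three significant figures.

22.4 °C

Flow-weighted mixing: C = (Q_r C_r + Q_w C_w)/(Q_r + Q_w)
= (20.0×21.6 + 1.70×32.3)/(20.0 + 1.70) = 486.9/21.70 = 22.44 °C.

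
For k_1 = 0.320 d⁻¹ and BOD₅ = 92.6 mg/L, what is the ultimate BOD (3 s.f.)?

L₀ ≈ 116 mg/L

BOD₅ = L₀(1 − e^(−5k_1)) ⇒ L₀ = BOD₅ / (1 − e^(−5×0.320))
= 92.6 / (1 − 0.2019) = 92.6 / 0.7981 = 116.0 mg/L.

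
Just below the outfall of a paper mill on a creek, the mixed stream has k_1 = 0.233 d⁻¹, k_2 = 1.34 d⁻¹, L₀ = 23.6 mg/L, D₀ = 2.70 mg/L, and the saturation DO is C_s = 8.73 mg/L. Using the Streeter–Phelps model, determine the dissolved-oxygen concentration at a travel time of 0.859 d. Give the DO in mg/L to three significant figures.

DO ≈ 5.38 mg/L

k_1 L₀/(k_2−k_1) = 0.233×23.6/(1.34−0.233) = 5.499/1.107 = 4.967 mg/L.
e^(−k_1 t) = e^(−0.233×0.8590) = 0.8186; e^(−k_2 t) = e^(−1.34×0.8590) = 0.3163.
D = 4.967 × (0.8186 − 0.3163) + 2.70 × 0.3163 = 2.495 + 0.8540 = 3.349 mg/L.
DO = C_s − D = 8.73 − 3.349 = 5.381 mg/L.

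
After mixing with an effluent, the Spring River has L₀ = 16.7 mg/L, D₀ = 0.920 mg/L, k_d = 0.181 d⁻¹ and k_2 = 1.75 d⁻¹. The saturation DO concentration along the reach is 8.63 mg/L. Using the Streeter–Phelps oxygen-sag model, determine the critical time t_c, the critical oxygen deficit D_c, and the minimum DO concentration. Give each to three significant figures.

t_c = [1/(k_2−k_d)] ln[(k_2/k_d)(1 − D₀(k_2−k_d)/(k_d L₀))]
= [1/(1.75−0.181)] ln[(1.75/0.181)(1 − 0.920×1.569/(0.181×16.7))]
= (1/1.569) ln[9.669 × 0.5225] = 0.6373 × ln(5.051) = 0.6373 × 1.620 = 1.032 d.
L(t_c) = L₀ e^(−k_d t_c) = 16.7 × 0.8296 = 13.85 mg/L, and at the critical point k_2 D_c = k_d L, so D_c = (0.181/1.75) × 13.85 = 1.433 mg/L.
Minimum DO = C_s − D_c = 8.63 − 1.433 = 7.197 mg/L.

t_c ≈ 1.03 d; D_c ≈ 1.43 mg/L; min DO ≈ 7.20 mg/L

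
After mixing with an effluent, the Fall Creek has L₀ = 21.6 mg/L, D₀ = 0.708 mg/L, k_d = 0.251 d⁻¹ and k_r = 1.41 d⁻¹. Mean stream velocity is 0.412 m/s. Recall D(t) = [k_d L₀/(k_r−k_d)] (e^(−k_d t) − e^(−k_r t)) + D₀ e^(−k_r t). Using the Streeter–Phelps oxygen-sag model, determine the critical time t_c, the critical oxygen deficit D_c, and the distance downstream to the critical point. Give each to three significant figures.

t_c ≈ 1.35 d; D_c ≈ 2.74 mg/L; x_c ≈ 48.0 km

With k_r/k_d = 5.618 and 1 − D₀(k_r−k_d)/(k_d L₀) = 0.8486,
t_c = ln(5.618 × 0.8486) / (1.41 − 0.251) = ln(4.767) / 1.159 = 1.562/1.159 = 1.348 d.
D_c = (k_d/k_r) L₀ e^(−k_d t_c) = (0.251/1.41) × 21.6 × e^(−0.251×1.348) = 0.1780 × 21.6 × 0.7130 = 2.742 mg/L.
x_c = v t_c = 0.412 m/s × 1.348 d × 86400 s/d = 47970 m ≈ 48.0 km.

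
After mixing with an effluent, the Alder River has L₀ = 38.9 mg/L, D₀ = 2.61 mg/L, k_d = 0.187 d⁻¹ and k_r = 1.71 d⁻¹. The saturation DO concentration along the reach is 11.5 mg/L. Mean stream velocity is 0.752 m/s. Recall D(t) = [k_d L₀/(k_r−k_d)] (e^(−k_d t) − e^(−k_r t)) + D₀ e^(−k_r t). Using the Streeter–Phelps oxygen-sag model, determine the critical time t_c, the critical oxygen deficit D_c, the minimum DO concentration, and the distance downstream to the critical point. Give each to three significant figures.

t_c ≈ 0.934 d; D_c ≈ 3.57 mg/L; min DO ≈ 7.93 mg/L; x_c ≈ 60.7 km

With k_r/k_d = 9.144 and 1 − D₀(k_r−k_d)/(k_d L₀) = 0.4536,
t_c = ln(9.144 × 0.4536) / (1.71 − 0.187) = ln(4.147) / 1.523 = 1.422/1.523 = 0.9340 d.
D_c = (k_d/k_r) L₀ e^(−k_d t_c) = (0.187/1.71) × 38.9 × e^(−0.187×0.9340) = 0.1094 × 38.9 × 0.8397 = 3.572 mg/L.
Minimum DO = C_s − D_c = 11.5 − 3.572 = 7.928 mg/L.
x_c = v t_c = 0.752 m/s × 0.9340 d × 86400 s/d = 60690 m ≈ 60.7 km.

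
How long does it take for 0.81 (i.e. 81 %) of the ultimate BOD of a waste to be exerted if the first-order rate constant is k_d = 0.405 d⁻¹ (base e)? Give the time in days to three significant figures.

y/L₀ = 1 − e^(−k_d t) = 0.81 ⇒ e^(−k_d t) = 0.190
t = −ln(0.190) / 0.405 = 1.661 / 0.405 = 4.101 d.

t ≈ 4.10 d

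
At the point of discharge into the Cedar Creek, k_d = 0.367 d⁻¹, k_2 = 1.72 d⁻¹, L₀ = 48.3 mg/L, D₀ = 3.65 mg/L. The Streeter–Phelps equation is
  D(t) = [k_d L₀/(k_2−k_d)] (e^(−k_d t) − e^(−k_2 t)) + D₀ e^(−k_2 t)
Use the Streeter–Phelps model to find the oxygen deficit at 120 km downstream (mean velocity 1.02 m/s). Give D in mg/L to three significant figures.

Travel time t = x/v = 120 km / (1.02 m/s) = 120000 m / 1.02 m/s = 117600 s = 1.362 d.
k_d L₀/(k_2−k_d) = 0.367×48.3/(1.72−0.367) = 17.73/1.353 = 13.10 mg/L.
e^(−k_d t) = e^(−0.367×1.362) = 0.6067; e^(−k_2 t) = e^(−1.72×1.362) = 0.09613.
D = 13.10 × (0.6067 − 0.09613) + 3.65 × 0.09613 = 6.689 + 0.3509 = 7.040 mg/L.

D ≈ 7.04 mg/L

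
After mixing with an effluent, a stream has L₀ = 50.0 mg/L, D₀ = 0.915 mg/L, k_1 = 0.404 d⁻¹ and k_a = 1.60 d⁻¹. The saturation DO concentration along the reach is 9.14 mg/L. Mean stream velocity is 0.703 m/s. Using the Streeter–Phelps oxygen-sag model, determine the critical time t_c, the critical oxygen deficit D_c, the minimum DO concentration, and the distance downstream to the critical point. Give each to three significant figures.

With k_a/k_1 = 3.960 and 1 − D₀(k_a−k_1)/(k_1 L₀) = 0.9458,
t_c = ln(3.960 × 0.9458) / (1.60 − 0.404) = ln(3.746) / 1.196 = 1.321/1.196 = 1.104 d.
D_c = (k_1/k_a) L₀ e^(−k_1 t_c) = (0.404/1.60) × 50.0 × e^(−0.404×1.104) = 0.2525 × 50.0 × 0.6401 = 8.081 mg/L.
Minimum DO = C_s − D_c = 9.14 − 8.081 = 1.059 mg/L.
x_c = v t_c = 0.703 m/s × 1.104 d × 86400 s/d = 67070 m ≈ 67.1 km.

t_c ≈ 1.10 d; D_c ≈ 8.08 mg/L; min DO ≈ 1.06 mg/L; x_c ≈ 67.1 km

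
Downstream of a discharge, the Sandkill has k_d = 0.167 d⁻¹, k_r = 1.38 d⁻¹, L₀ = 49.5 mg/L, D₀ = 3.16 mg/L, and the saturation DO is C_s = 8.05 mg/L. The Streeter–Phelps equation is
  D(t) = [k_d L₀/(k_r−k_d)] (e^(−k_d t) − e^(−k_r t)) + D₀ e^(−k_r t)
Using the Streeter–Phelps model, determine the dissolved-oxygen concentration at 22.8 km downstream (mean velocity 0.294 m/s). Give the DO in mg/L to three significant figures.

DO ≈ 3.24 mg/L

Travel time t = x/v = 22.8 km / (0.294 m/s) = 22800 m / 0.294 m/s = 77550 s = 0.8976 d.
k_d L₀/(k_r−k_d) = 0.167×49.5/(1.38−0.167) = 8.267/1.213 = 6.815 mg/L.
e^(−k_d t) = e^(−0.167×0.8976) = 0.8608; e^(−k_r t) = e^(−1.38×0.8976) = 0.2898.
D = 6.815 × (0.8608 − 0.2898) + 3.16 × 0.2898 = 3.891 + 0.9157 = 4.807 mg/L.
DO = C_s − D = 8.05 − 4.807 = 3.243 mg/L.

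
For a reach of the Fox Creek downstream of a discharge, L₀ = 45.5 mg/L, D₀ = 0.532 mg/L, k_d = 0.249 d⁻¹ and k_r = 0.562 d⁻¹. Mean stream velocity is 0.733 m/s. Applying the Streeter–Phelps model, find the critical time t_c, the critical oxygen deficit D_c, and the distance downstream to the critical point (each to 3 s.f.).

t_c ≈ 2.55 d; D_c ≈ 10.7 mg/L; x_c ≈ 162 km

t_c = [1/(k_r−k_d)] ln[(k_r/k_d)(1 − D₀(k_r−k_d)/(k_d L₀))]
= [1/(0.562−0.249)] ln[(0.562/0.249)(1 − 0.532×0.3130/(0.249×45.5))]
= (1/0.3130) ln[2.257 × 0.9853] = 3.195 × ln(2.224) = 3.195 × 0.7992 = 2.553 d.
L(t_c) = L₀ e^(−k_d t_c) = 45.5 × 0.5295 = 24.09 mg/L, and at the critical point k_r D_c = k_d L, so D_c = (0.249/0.562) × 24.09 = 10.67 mg/L.
x_c = v t_c = 0.733 m/s × 2.553 d × 86400 s/d = 161700 m ≈ 162 km.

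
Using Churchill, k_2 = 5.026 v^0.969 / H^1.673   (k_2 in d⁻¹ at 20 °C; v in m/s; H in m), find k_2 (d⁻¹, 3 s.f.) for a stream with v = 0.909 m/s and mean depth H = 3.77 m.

k_2 ≈ 0.498 d⁻¹

k_2 = 5.026 × 0.909^0.969 / 3.77^1.673 = 5.026 × 0.9117 / 9.209 = 0.4976 d⁻¹.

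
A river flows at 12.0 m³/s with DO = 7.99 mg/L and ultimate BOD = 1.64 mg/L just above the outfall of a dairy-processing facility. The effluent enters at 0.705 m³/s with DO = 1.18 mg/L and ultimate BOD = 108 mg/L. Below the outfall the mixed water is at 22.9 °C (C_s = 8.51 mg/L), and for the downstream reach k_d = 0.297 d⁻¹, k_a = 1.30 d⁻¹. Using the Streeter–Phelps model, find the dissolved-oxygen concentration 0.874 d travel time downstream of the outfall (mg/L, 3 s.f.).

DO ≈ 7.22 mg/L

Mixed DO = (12.0×7.99 + 0.705×1.18)/(12.0+0.705) = 96.71/12.71 = 7.612 mg/L.
Mixed L₀ = (12.0×1.64 + 0.705×108)/(12.71) = 95.82/12.71 = 7.542 mg/L.
Initial deficit D₀ = C_s − DO₀ = 8.51 − 7.612 = 0.8979 mg/L.
D(0.874) = [0.297×7.542/(1.30−0.297)](e^(−0.297×0.874) − e^(−1.30×0.874)) + 0.8979 e^(−1.30×0.874)
= 2.233 × (0.7714 − 0.3210) + 0.8979 × 0.3210 = 1.294 mg/L.
DO = 8.51 − 1.294 = 7.216 mg/L.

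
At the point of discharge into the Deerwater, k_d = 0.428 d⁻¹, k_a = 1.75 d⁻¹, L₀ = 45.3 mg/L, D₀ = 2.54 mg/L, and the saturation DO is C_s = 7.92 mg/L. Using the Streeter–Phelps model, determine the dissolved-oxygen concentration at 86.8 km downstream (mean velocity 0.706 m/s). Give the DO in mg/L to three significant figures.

DO ≈ 0.949 mg/L

Travel time t = x/v = 86.8 km / (0.706 m/s) = 86800 m / 0.706 m/s = 122900 s = 1.423 d.
k_d L₀/(k_a−k_d) = 0.428×45.3/(1.75−0.428) = 19.39/1.322 = 14.67 mg/L.
e^(−k_d t) = e^(−0.428×1.423) = 0.5439; e^(−k_a t) = e^(−1.75×1.423) = 0.08289.
D = 14.67 × (0.5439 − 0.08289) + 2.54 × 0.08289 = 6.761 + 0.2105 = 6.971 mg/L.
DO = C_s − D = 7.92 − 6.971 = 0.9487 mg/L.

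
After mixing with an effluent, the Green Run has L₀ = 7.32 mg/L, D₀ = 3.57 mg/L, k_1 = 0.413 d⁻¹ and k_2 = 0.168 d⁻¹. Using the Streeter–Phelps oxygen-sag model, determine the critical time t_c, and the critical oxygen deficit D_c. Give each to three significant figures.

t_c ≈ 2.63 d; D_c ≈ 6.06 mg/L

t_c = [1/(k_2−k_1)] ln[(k_2/k_1)(1 − D₀(k_2−k_1)/(k_1 L₀))]
= [1/(0.168−0.413)] ln[(0.168/0.413)(1 − 3.57×-0.2450/(0.413×7.32))]
= (1/-0.2450) ln[0.4068 × 1.289] = -4.082 × ln(0.5245) = -4.082 × -0.6454 = 2.634 d.
L(t_c) = L₀ e^(−k_1 t_c) = 7.32 × 0.3369 = 2.466 mg/L, and at the critical point k_2 D_c = k_1 L, so D_c = (0.413/0.168) × 2.466 = 6.063 mg/L.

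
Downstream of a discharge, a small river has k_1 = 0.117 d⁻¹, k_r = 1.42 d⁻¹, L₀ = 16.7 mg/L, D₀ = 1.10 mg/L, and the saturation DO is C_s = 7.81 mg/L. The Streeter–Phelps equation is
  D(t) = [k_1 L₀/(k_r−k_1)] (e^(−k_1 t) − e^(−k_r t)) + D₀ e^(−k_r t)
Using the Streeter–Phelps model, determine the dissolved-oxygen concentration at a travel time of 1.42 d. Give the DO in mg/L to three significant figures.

DO ≈ 6.59 mg/L

k_1 L₀/(k_r−k_1) = 0.117×16.7/(1.42−0.117) = 1.954/1.303 = 1.500 mg/L.
e^(−k_1 t) = e^(−0.117×1.420) = 0.8469; e^(−k_r t) = e^(−1.42×1.420) = 0.1331.
D = 1.500 × (0.8469 − 0.1331) + 1.10 × 0.1331 = 1.070 + 0.1464 = 1.217 mg/L.
DO = C_s − D = 7.81 − 1.217 = 6.593 mg/L.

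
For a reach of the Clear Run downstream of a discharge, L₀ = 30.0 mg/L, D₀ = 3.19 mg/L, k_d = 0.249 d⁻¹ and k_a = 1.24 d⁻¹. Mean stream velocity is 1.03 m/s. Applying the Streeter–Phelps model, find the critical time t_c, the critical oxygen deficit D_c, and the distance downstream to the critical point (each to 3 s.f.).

t_c ≈ 1.06 d; D_c ≈ 4.62 mg/L; x_c ≈ 94.8 km

With k_a/k_d = 4.980 and 1 − D₀(k_a−k_d)/(k_d L₀) = 0.5768,
t_c = ln(4.980 × 0.5768) / (1.24 − 0.249) = ln(2.872) / 0.9910 = 1.055/0.9910 = 1.065 d.
D_c = (k_d/k_a) L₀ e^(−k_d t_c) = (0.249/1.24) × 30.0 × e^(−0.249×1.065) = 0.2008 × 30.0 × 0.7671 = 4.621 mg/L.
x_c = v t_c = 1.03 m/s × 1.065 d × 86400 s/d = 94750 m ≈ 94.8 km.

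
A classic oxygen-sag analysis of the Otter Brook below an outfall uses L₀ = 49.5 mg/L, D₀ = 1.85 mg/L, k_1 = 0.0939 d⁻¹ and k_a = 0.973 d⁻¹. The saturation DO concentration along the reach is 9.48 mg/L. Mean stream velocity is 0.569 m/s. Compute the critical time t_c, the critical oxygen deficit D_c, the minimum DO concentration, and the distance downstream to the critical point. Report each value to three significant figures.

With k_a/k_1 = 10.36 and 1 − D₀(k_a−k_1)/(k_1 L₀) = 0.6501,
t_c = ln(10.36 × 0.6501) / (0.973 − 0.0939) = ln(6.736) / 0.8791 = 1.908/0.8791 = 2.170 d.
L(t_c) = L₀ e^(−k_1 t_c) = 49.5 × 0.8157 = 40.38 mg/L, and at the critical point k_a D_c = k_1 L, so D_c = (0.0939/0.973) × 40.38 = 3.896 mg/L.
Minimum DO = C_s − D_c = 9.48 − 3.896 = 5.584 mg/L.
x_c = v t_c = 0.569 m/s × 2.170 d × 86400 s/d = 106700 m ≈ 107 km.

t_c ≈ 2.17 d; D_c ≈ 3.90 mg/L; min DO ≈ 5.58 mg/L; x_c ≈ 107 km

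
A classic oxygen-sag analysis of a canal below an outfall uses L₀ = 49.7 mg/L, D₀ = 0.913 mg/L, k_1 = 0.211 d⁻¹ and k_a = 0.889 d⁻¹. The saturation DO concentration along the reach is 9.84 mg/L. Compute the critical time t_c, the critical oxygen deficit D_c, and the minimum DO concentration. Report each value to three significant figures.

t_c ≈ 2.03 d; D_c ≈ 7.68 mg/L; min DO ≈ 2.16 mg/L

t_c = [1/(k_a−k_1)] ln[(k_a/k_1)(1 − D₀(k_a−k_1)/(k_1 L₀))]
= [1/(0.889−0.211)] ln[(0.889/0.211)(1 − 0.913×0.6780/(0.211×49.7))]
= (1/0.6780) ln[4.213 × 0.9410] = 1.475 × ln(3.965) = 1.475 × 1.377 = 2.032 d.
L(t_c) = L₀ e^(−k_1 t_c) = 49.7 × 0.6514 = 32.37 mg/L, and at the critical point k_a D_c = k_1 L, so D_c = (0.211/0.889) × 32.37 = 7.684 mg/L.
Minimum DO = C_s − D_c = 9.84 − 7.684 = 2.156 mg/L.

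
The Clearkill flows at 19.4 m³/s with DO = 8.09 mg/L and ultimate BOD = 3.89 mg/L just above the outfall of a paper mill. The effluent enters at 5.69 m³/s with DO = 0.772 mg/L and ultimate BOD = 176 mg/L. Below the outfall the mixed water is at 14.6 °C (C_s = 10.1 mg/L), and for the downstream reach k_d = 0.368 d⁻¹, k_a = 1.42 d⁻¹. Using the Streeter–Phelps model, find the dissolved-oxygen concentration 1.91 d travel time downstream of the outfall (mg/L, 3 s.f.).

DO ≈ 3.42 mg/L

Mixed DO = (19.4×8.09 + 5.69×0.772)/(19.4+5.69) = 161.3/25.09 = 6.430 mg/L.
Mixed L₀ = (19.4×3.89 + 5.69×176)/(25.09) = 1077/25.09 = 42.92 mg/L.
Initial deficit D₀ = C_s − DO₀ = 10.1 − 6.430 = 3.670 mg/L.
D(1.91) = [0.368×42.92/(1.42−0.368)](e^(−0.368×1.91) − e^(−1.42×1.91)) + 3.670 e^(−1.42×1.91)
= 15.01 × (0.4952 − 0.06639) + 3.670 × 0.06639 = 6.681 mg/L.
DO = 10.1 − 6.681 = 3.419 mg/L.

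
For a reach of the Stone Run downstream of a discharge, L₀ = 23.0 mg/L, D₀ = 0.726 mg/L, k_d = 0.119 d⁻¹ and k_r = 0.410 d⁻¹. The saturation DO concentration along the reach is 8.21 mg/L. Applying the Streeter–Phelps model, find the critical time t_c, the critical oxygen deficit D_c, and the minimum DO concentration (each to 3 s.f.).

At the critical point dD/dt = 0, so k_d L₀ e^(−k_d t) = k_r D. Substituting D(t) from the Streeter–Phelps equation and solving for t gives
t_c = ln[(k_r/k_d)(1 − D₀(k_r−k_d)/(k_d L₀))] / (k_r−k_d).
Here k_r−k_d = 0.2910 d⁻¹ and 1 − D₀(k_r−k_d)/(k_d L₀) = 1 − 0.726×0.2910/(0.119×23.0) = 0.9228, so
t_c = ln(3.445 × 0.9228) / 0.2910 = 1.157 / 0.2910 = 3.975 d.
D_c = (k_d/k_r) L₀ e^(−k_d t_c) = (0.119/0.410) × 23.0 × e^(−0.119×3.975) = 0.2902 × 23.0 × 0.6231 = 4.160 mg/L.
Minimum DO = C_s − D_c = 8.21 − 4.160 = 4.050 mg/L.

t_c ≈ 3.97 d; D_c ≈ 4.16 mg/L; min DO ≈ 4.05 mg/L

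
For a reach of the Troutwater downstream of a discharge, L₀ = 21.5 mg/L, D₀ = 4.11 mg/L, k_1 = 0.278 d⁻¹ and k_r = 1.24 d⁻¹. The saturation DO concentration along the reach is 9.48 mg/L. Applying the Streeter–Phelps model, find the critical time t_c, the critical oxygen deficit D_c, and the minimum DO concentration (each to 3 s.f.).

t_c ≈ 0.428 d; D_c ≈ 4.28 mg/L; min DO ≈ 5.20 mg/L

At the critical point dD/dt = 0, so k_1 L₀ e^(−k_1 t) = k_r D. Substituting D(t) from the Streeter–Phelps equation and solving for t gives
t_c = ln[(k_r/k_1)(1 − D₀(k_r−k_1)/(k_1 L₀))] / (k_r−k_1).
Here k_r−k_1 = 0.9620 d⁻¹ and 1 − D₀(k_r−k_1)/(k_1 L₀) = 1 − 4.11×0.9620/(0.278×21.5) = 0.3385, so
t_c = ln(4.460 × 0.3385) / 0.9620 = 0.4120 / 0.9620 = 0.4283 d.
L(t_c) = L₀ e^(−k_1 t_c) = 21.5 × 0.8878 = 19.09 mg/L, and at the critical point k_r D_c = k_1 L, so D_c = (0.278/1.24) × 19.09 = 4.279 mg/L.
Minimum DO = C_s − D_c = 9.48 − 4.279 = 5.201 mg/L.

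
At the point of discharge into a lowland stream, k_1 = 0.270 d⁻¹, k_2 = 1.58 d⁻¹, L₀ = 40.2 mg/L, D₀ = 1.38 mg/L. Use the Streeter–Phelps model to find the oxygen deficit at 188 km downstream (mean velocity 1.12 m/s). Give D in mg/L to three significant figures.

Travel time t = x/v = 188 km / (1.12 m/s) = 188000 m / 1.12 m/s = 167900 s = 1.943 d.
k_1 L₀/(k_2−k_1) = 0.270×40.2/(1.58−0.270) = 10.85/1.310 = 8.285 mg/L.
e^(−k_1 t) = e^(−0.270×1.943) = 0.5918; e^(−k_2 t) = e^(−1.58×1.943) = 0.04644.
D = 8.285 × (0.5918 − 0.04644) + 1.38 × 0.04644 = 4.519 + 0.06409 = 4.583 mg/L.

D ≈ 4.58 mg/L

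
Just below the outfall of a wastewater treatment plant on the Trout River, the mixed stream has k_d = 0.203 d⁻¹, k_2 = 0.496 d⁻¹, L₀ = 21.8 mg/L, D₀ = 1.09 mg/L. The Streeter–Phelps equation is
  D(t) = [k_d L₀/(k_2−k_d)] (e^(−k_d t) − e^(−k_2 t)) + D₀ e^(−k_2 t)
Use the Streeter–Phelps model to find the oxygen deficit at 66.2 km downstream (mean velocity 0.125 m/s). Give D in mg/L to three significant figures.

D ≈ 3.68 mg/L

Travel time t = x/v = 66.2 km / (0.125 m/s) = 66200 m / 0.125 m/s = 529600 s = 6.130 d.
k_d L₀/(k_2−k_d) = 0.203×21.8/(0.496−0.203) = 4.425/0.2930 = 15.10 mg/L.
e^(−k_d t) = e^(−0.203×6.130) = 0.2881; e^(−k_2 t) = e^(−0.496×6.130) = 0.04782.
D = 15.10 × (0.2881 − 0.04782) + 1.09 × 0.04782 = 3.630 + 0.05212 = 3.682 mg/L.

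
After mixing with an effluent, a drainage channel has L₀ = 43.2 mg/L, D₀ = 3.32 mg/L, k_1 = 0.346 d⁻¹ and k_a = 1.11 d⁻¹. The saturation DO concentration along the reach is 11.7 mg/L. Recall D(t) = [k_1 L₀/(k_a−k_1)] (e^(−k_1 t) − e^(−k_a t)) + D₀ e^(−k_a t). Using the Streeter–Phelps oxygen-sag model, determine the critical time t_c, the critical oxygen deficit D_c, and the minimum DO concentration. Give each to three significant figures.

t_c = [1/(k_a−k_1)] ln[(k_a/k_1)(1 − D₀(k_a−k_1)/(k_1 L₀))]
= [1/(1.11−0.346)] ln[(1.11/0.346)(1 − 3.32×0.7640/(0.346×43.2))]
= (1/0.7640) ln[3.208 × 0.8303] = 1.309 × ln(2.664) = 1.309 × 0.9797 = 1.282 d.
D_c = (k_1/k_a) L₀ e^(−k_1 t_c) = (0.346/1.11) × 43.2 × e^(−0.346×1.282) = 0.3117 × 43.2 × 0.6417 = 8.641 mg/L.
Minimum DO = C_s − D_c = 11.7 − 8.641 = 3.059 mg/L.

t_c ≈ 1.28 d; D_c ≈ 8.64 mg/L; min DO ≈ 3.06 mg/L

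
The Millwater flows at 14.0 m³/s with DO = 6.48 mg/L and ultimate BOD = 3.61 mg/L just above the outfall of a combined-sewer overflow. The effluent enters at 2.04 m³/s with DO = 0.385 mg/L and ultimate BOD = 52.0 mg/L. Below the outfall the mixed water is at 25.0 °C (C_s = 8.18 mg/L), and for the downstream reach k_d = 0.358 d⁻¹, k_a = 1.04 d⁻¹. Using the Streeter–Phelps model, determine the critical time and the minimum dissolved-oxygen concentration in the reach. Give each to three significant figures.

Mixed DO = (14.0×6.48 + 2.04×0.385)/(14.0+2.04) = 91.51/16.04 = 5.705 mg/L.
Mixed L₀ = (14.0×3.61 + 2.04×52.0)/(16.04) = 156.6/16.04 = 9.764 mg/L.
Initial deficit D₀ = C_s − DO₀ = 8.18 − 5.705 = 2.475 mg/L.
t_c = (1/0.6820) ln[(1.04/0.358)(1 − 2.475×0.6820/(0.358×9.764))] = 1.466 × ln(1.502) = 0.5966 d.
D_c = (0.358/1.04) × 9.764 × e^(−0.358×0.5966) = 0.3442 × 9.764 × 0.8077 = 2.715 mg/L.
Minimum DO = 8.18 − 2.715 = 5.465 mg/L.

t_c ≈ 0.597 d; minimum DO ≈ 5.47 mg/L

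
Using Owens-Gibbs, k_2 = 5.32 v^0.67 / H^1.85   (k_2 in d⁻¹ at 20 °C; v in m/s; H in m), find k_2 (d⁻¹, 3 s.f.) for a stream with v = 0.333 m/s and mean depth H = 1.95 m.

k_2 ≈ 0.740 d⁻¹

k_2 = 5.32 × 0.333^0.67 / 1.95^1.85 = 5.32 × 0.4787 / 3.440 = 0.7403 d⁻¹.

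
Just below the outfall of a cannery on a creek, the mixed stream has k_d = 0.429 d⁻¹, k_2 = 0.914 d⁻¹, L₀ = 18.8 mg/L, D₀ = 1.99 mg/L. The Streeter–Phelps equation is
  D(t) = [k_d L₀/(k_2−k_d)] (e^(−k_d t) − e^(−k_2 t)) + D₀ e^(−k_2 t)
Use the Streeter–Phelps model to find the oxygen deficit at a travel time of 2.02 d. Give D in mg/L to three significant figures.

D ≈ 4.68 mg/L

k_d L₀/(k_2−k_d) = 0.429×18.8/(0.914−0.429) = 8.065/0.4850 = 16.63 mg/L.
e^(−k_d t) = e^(−0.429×2.020) = 0.4204; e^(−k_2 t) = e^(−0.914×2.020) = 0.1578.
D = 16.63 × (0.4204 − 0.1578) + 1.99 × 0.1578 = 4.366 + 0.3141 = 4.680 mg/L.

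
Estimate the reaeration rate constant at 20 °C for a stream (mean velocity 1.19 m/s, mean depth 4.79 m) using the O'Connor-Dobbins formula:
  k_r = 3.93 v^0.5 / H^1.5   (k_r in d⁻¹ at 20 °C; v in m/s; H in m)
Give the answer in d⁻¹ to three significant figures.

k_r ≈ 0.409 d⁻¹

k_r = 3.93 × 1.19^0.5 / 4.79^1.5 = 3.93 × 1.091 / 10.48 = 0.4089 d⁻¹.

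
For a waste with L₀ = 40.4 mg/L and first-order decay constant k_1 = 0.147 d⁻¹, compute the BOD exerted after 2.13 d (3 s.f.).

y ≈ 10.9 mg/L

y_t = L₀(1 − e^(−k_1 t)) = 40.4 × (1 − e^(−0.147×2.13))
= 40.4 × (1 − 0.7312) = 40.4 × 0.2688 = 10.86 mg/L.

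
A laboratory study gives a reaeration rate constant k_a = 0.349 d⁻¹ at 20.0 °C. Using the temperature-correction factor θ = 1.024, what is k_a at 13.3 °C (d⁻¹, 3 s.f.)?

k_a(T₂) = k_a(T₁) · θ^(T₂−T₁) = 0.349 × 1.024^(13.3−20.0)
= 0.349 × 1.024^-6.70 = 0.349 × 0.8531 = 0.2977 d⁻¹.

k_a ≈ 0.298 d⁻¹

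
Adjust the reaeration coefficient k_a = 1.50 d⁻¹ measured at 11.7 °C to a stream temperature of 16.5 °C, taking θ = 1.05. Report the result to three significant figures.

k_a ≈ 1.90 d⁻¹

k_a(T₂) = k_a(T₁) · θ^(T₂−T₁) = 1.50 × 1.05^(16.5−11.7)
= 1.50 × 1.05^4.80 = 1.50 × 1.264 = 1.896 d⁻¹.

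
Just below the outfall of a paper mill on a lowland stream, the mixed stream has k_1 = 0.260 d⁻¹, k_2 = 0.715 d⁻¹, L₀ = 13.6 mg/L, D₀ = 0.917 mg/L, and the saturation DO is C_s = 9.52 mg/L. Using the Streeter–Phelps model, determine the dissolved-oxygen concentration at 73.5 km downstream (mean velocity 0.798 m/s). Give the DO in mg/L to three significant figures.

Travel time t = x/v = 73.5 km / (0.798 m/s) = 73500 m / 0.798 m/s = 92110 s = 1.066 d.
k_1 L₀/(k_2−k_1) = 0.260×13.6/(0.715−0.260) = 3.536/0.4550 = 7.771 mg/L.
e^(−k_1 t) = e^(−0.260×1.066) = 0.7579; e^(−k_2 t) = e^(−0.715×1.066) = 0.4666.
D = 7.771 × (0.7579 − 0.4666) + 0.917 × 0.4666 = 2.264 + 0.4279 = 2.692 mg/L.
DO = C_s − D = 9.52 − 2.692 = 6.828 mg/L.

DO ≈ 6.83 mg/L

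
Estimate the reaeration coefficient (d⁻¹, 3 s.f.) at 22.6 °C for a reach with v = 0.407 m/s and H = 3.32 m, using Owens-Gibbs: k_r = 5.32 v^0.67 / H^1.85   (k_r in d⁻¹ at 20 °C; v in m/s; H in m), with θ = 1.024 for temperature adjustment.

k_r(20) = 5.32 × 0.407^0.67 / 3.32^1.85 = 5.32 × 0.5476 / 9.207 = 0.3164 d⁻¹.
k_r(22.6) = 0.3164 × 1.024^(22.6−20) = 0.3164 × 1.064 = 0.3365 d⁻¹.

k_r ≈ 0.337 d⁻¹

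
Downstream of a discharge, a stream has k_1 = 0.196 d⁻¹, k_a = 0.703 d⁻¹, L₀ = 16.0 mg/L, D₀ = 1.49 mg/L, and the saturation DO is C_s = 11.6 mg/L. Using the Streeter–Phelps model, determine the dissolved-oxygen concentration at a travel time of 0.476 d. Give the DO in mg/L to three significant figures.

k_1 L₀/(k_a−k_1) = 0.196×16.0/(0.703−0.196) = 3.136/0.5070 = 6.185 mg/L.
e^(−k_1 t) = e^(−0.196×0.4760) = 0.9109; e^(−k_a t) = e^(−0.703×0.4760) = 0.7156.
D = 6.185 × (0.9109 − 0.7156) + 1.49 × 0.7156 = 1.208 + 1.066 = 2.274 mg/L.
DO = C_s − D = 11.6 − 2.274 = 9.326 mg/L.

DO ≈ 9.33 mg/L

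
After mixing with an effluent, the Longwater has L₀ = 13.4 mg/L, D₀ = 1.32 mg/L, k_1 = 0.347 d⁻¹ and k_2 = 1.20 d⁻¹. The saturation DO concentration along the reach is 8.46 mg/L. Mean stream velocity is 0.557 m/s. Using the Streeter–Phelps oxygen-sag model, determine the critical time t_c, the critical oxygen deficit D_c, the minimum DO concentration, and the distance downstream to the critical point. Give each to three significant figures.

t_c ≈ 1.13 d; D_c ≈ 2.62 mg/L; min DO ≈ 5.84 mg/L; x_c ≈ 54.4 km

t_c = [1/(k_2−k_1)] ln[(k_2/k_1)(1 − D₀(k_2−k_1)/(k_1 L₀))]
= [1/(1.20−0.347)] ln[(1.20/0.347)(1 − 1.32×0.8530/(0.347×13.4))]
= (1/0.8530) ln[3.458 × 0.7578] = 1.172 × ln(2.621) = 1.172 × 0.9635 = 1.130 d.
D_c = (k_1/k_2) L₀ e^(−k_1 t_c) = (0.347/1.20) × 13.4 × e^(−0.347×1.130) = 0.2892 × 13.4 × 0.6757 = 2.618 mg/L.
Minimum DO = C_s − D_c = 8.46 − 2.618 = 5.842 mg/L.
x_c = v t_c = 0.557 m/s × 1.130 d × 86400 s/d = 54360 m ≈ 54.4 km.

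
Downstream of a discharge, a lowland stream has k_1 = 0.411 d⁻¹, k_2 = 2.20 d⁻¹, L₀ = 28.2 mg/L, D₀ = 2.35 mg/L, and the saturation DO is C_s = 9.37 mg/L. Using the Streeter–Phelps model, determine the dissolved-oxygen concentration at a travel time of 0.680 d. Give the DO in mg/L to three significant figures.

k_1 L₀/(k_2−k_1) = 0.411×28.2/(2.20−0.411) = 11.59/1.789 = 6.479 mg/L.
e^(−k_1 t) = e^(−0.411×0.6800) = 0.7562; e^(−k_2 t) = e^(−2.20×0.6800) = 0.2240.
D = 6.479 × (0.7562 − 0.2240) + 2.35 × 0.2240 = 3.448 + 0.5265 = 3.974 mg/L.
DO = C_s − D = 9.37 − 3.974 = 5.396 mg/L.

DO ≈ 5.40 mg/L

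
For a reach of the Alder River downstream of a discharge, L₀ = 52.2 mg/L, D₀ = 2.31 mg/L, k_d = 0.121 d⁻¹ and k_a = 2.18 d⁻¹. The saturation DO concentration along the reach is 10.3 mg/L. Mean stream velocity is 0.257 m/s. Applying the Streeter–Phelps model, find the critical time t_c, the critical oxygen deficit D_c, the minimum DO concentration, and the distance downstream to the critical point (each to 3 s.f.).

t_c ≈ 0.725 d; D_c ≈ 2.65 mg/L; min DO ≈ 7.65 mg/L; x_c ≈ 16.1 km

At the critical point dD/dt = 0, so k_d L₀ e^(−k_d t) = k_a D. Substituting D(t) from the Streeter–Phelps equation and solving for t gives
t_c = ln[(k_a/k_d)(1 − D₀(k_a−k_d)/(k_d L₀))] / (k_a−k_d).
Here k_a−k_d = 2.059 d⁻¹ and 1 − D₀(k_a−k_d)/(k_d L₀) = 1 − 2.31×2.059/(0.121×52.2) = 0.2470, so
t_c = ln(18.02 × 0.2470) / 2.059 = 1.493 / 2.059 = 0.7250 d.
D_c = (k_d/k_a) L₀ e^(−k_d t_c) = (0.121/2.18) × 52.2 × e^(−0.121×0.7250) = 0.05550 × 52.2 × 0.9160 = 2.654 mg/L.
Minimum DO = C_s − D_c = 10.3 − 2.654 = 7.646 mg/L.
x_c = v t_c = 0.257 m/s × 0.7250 d × 86400 s/d = 16100 m ≈ 16.1 km.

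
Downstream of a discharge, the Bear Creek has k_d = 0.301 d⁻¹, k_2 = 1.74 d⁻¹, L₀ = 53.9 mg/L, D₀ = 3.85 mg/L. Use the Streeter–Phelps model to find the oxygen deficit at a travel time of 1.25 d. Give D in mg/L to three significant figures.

k_d L₀/(k_2−k_d) = 0.301×53.9/(1.74−0.301) = 16.22/1.439 = 11.27 mg/L.
e^(−k_d t) = e^(−0.301×1.250) = 0.6864; e^(−k_2 t) = e^(−1.74×1.250) = 0.1136.
D = 11.27 × (0.6864 − 0.1136) + 3.85 × 0.1136 = 6.458 + 0.4374 = 6.896 mg/L.

D ≈ 6.90 mg/L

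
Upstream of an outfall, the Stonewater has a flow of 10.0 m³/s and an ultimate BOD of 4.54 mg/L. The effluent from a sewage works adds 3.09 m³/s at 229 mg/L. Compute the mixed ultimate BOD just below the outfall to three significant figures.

57.5 mg/L

Flow-weighted mixing: C = (Q_r C_r + Q_w C_w)/(Q_r + Q_w)
= (10.0×4.54 + 3.09×229)/(10.0 + 3.09) = 753.0/13.09 = 57.53 mg/L.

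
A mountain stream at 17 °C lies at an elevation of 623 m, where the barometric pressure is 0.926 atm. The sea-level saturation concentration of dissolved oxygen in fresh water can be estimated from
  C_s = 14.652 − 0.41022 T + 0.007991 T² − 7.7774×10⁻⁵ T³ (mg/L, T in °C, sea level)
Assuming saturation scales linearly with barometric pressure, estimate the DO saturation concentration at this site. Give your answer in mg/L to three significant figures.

C_s ≈ 8.89 mg/L

At sea level: C_s = 14.652 − 0.41022×17 + 0.007991×17² − 7.7774×10⁻⁵×17³ = 9.606 mg/L.
Pressure correction: C_s' = 9.606 × 0.926 = 8.895 mg/L.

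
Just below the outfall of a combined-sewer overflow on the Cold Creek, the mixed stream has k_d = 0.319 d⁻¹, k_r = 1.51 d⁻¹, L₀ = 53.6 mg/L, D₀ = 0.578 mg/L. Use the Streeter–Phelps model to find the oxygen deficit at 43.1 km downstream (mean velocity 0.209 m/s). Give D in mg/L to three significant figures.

Travel time t = x/v = 43.1 km / (0.209 m/s) = 43100 m / 0.209 m/s = 206200 s = 2.387 d.
k_d L₀/(k_r−k_d) = 0.319×53.6/(1.51−0.319) = 17.10/1.191 = 14.36 mg/L.
e^(−k_d t) = e^(−0.319×2.387) = 0.4670; e^(−k_r t) = e^(−1.51×2.387) = 0.02721.
D = 14.36 × (0.4670 − 0.02721) + 0.578 × 0.02721 = 6.314 + 0.01573 = 6.330 mg/L.

D ≈ 6.33 mg/L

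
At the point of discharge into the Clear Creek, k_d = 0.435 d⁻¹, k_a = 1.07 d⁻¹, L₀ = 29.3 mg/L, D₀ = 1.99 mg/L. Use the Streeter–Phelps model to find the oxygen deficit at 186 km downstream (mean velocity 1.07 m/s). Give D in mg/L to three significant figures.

D ≈ 6.27 mg/L

Travel time t = x/v = 186 km / (1.07 m/s) = 186000 m / 1.07 m/s = 173800 s = 2.012 d.
k_d L₀/(k_a−k_d) = 0.435×29.3/(1.07−0.435) = 12.75/0.6350 = 20.07 mg/L.
e^(−k_d t) = e^(−0.435×2.012) = 0.4168; e^(−k_a t) = e^(−1.07×2.012) = 0.1162.
D = 20.07 × (0.4168 − 0.1162) + 1.99 × 0.1162 = 6.034 + 0.2312 = 6.265 mg/L.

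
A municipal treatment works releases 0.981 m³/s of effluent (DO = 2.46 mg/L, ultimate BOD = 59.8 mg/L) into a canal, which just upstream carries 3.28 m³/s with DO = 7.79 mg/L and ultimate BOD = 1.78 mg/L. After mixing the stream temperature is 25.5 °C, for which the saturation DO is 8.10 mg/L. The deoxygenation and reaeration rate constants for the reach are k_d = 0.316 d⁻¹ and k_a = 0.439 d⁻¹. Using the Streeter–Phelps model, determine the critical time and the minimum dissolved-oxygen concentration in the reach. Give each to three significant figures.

Mixed DO = (3.28×7.79 + 0.981×2.46)/(3.28+0.981) = 27.96/4.261 = 6.563 mg/L.
Mixed L₀ = (3.28×1.78 + 0.981×59.8)/(4.261) = 64.50/4.261 = 15.14 mg/L.
Initial deficit D₀ = C_s − DO₀ = 8.10 − 6.563 = 1.537 mg/L.
t_c = (1/0.1230) ln[(0.439/0.316)(1 − 1.537×0.1230/(0.316×15.14))] = 8.130 × ln(1.334) = 2.345 d.
D_c = (0.316/0.439) × 15.14 × e^(−0.316×2.345) = 0.7198 × 15.14 × 0.4766 = 5.194 mg/L.
Minimum DO = 8.10 − 5.194 = 2.906 mg/L.

t_c ≈ 2.34 d; minimum DO ≈ 2.91 mg/L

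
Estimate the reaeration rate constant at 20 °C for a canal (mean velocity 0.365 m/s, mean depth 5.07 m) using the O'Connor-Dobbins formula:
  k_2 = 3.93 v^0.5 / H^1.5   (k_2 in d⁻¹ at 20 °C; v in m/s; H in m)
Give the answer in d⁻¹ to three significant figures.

k_2 = 3.93 × 0.365^0.5 / 5.07^1.5 = 3.93 × 0.6042 / 11.42 = 0.2080 d⁻¹.

k_2 ≈ 0.208 d⁻¹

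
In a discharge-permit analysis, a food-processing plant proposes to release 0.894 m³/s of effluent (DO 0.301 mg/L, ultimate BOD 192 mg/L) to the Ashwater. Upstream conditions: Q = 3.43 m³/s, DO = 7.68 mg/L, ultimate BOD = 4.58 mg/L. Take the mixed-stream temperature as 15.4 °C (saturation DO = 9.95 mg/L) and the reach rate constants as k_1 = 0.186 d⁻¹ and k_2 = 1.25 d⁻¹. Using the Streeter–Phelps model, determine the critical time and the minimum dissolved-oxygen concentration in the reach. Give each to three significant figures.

t_c ≈ 1.14 d; minimum DO ≈ 4.73 mg/L

Mixed DO = (3.43×7.68 + 0.894×0.301)/(3.43+0.894) = 26.61/4.324 = 6.154 mg/L.
Mixed L₀ = (3.43×4.58 + 0.894×192)/(4.324) = 187.4/4.324 = 43.33 mg/L.
Initial deficit D₀ = C_s − DO₀ = 9.95 − 6.154 = 3.796 mg/L.
t_c = (1/1.064) ln[(1.25/0.186)(1 − 3.796×1.064/(0.186×43.33))] = 0.9398 × ln(3.353) = 1.137 d.
D_c = (0.186/1.25) × 43.33 × e^(−0.186×1.137) = 0.1488 × 43.33 × 0.8094 = 5.218 mg/L.
Minimum DO = 9.95 − 5.218 = 4.732 mg/L.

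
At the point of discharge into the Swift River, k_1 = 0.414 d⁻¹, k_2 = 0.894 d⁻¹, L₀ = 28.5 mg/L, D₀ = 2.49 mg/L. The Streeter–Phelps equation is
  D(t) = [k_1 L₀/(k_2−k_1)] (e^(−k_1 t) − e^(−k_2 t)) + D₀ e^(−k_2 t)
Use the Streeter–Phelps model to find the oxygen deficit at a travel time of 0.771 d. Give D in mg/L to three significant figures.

D ≈ 6.78 mg/L

k_1 L₀/(k_2−k_1) = 0.414×28.5/(0.894−0.414) = 11.80/0.4800 = 24.58 mg/L.
e^(−k_1 t) = e^(−0.414×0.7710) = 0.7267; e^(−k_2 t) = e^(−0.894×0.7710) = 0.5019.
D = 24.58 × (0.7267 − 0.5019) + 2.49 × 0.5019 = 5.526 + 1.250 = 6.776 mg/L.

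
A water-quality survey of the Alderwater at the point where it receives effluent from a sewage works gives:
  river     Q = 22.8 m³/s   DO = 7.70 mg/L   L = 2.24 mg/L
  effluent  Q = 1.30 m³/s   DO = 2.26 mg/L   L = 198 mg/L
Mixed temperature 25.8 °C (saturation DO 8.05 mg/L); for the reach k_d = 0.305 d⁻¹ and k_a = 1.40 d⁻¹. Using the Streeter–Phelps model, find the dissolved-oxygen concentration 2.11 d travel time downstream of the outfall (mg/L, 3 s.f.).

DO ≈ 6.33 mg/L

Mixed DO = (22.8×7.70 + 1.30×2.26)/(22.8+1.30) = 178.5/24.10 = 7.407 mg/L.
Mixed L₀ = (22.8×2.24 + 1.30×198)/(24.10) = 308.5/24.10 = 12.80 mg/L.
Initial deficit D₀ = C_s − DO₀ = 8.05 − 7.407 = 0.6434 mg/L.
D(2.11) = [0.305×12.80/(1.40−0.305)](e^(−0.305×2.11) − e^(−1.40×2.11)) + 0.6434 e^(−1.40×2.11)
= 3.565 × (0.5254 − 0.05213) + 0.6434 × 0.05213 = 1.721 mg/L.
DO = 8.05 − 1.721 = 6.329 mg/L.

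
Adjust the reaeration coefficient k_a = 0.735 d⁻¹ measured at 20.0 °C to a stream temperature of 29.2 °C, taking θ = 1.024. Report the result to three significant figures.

k_a(T₂) = k_a(T₁) · θ^(T₂−T₁) = 0.735 × 1.024^(29.2−20.0)
= 0.735 × 1.024^9.20 = 0.735 × 1.244 = 0.9142 d⁻¹.

k_a ≈ 0.914 d⁻¹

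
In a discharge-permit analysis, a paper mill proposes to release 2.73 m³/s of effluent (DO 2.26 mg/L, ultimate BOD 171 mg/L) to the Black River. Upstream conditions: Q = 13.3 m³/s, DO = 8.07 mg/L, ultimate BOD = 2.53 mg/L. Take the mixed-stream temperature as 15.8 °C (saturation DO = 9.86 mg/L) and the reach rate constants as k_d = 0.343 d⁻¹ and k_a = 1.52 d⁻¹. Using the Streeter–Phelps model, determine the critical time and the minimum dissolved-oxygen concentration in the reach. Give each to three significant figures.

Mixed DO = (13.3×8.07 + 2.73×2.26)/(13.3+2.73) = 113.5/16.03 = 7.081 mg/L.
Mixed L₀ = (13.3×2.53 + 2.73×171)/(16.03) = 500.5/16.03 = 31.22 mg/L.
Initial deficit D₀ = C_s − DO₀ = 9.86 − 7.081 = 2.779 mg/L.
t_c = (1/1.177) ln[(1.52/0.343)(1 − 2.779×1.177/(0.343×31.22))] = 0.8496 × ln(3.078) = 0.9551 d.
D_c = (0.343/1.52) × 31.22 × e^(−0.343×0.9551) = 0.2257 × 31.22 × 0.7206 = 5.077 mg/L.
Minimum DO = 9.86 − 5.077 = 4.783 mg/L.

t_c ≈ 0.955 d; minimum DO ≈ 4.78 mg/L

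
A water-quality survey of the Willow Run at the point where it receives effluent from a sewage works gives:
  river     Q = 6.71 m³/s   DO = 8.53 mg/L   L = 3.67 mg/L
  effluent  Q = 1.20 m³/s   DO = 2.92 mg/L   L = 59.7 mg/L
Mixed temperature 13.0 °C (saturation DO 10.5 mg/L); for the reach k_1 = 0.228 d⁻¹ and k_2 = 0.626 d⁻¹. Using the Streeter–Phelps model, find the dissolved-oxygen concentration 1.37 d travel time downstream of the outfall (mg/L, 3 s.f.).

DO ≈ 7.16 mg/L

Mixed DO = (6.71×8.53 + 1.20×2.92)/(6.71+1.20) = 60.74/7.910 = 7.679 mg/L.
Mixed L₀ = (6.71×3.67 + 1.20×59.7)/(7.910) = 96.27/7.910 = 12.17 mg/L.
Initial deficit D₀ = C_s − DO₀ = 10.5 − 7.679 = 2.821 mg/L.
D(1.37) = [0.228×12.17/(0.626−0.228)](e^(−0.228×1.37) − e^(−0.626×1.37)) + 2.821 e^(−0.626×1.37)
= 6.972 × (0.7317 − 0.4242) + 2.821 × 0.4242 = 3.341 mg/L.
DO = 10.5 − 3.341 = 7.159 mg/L.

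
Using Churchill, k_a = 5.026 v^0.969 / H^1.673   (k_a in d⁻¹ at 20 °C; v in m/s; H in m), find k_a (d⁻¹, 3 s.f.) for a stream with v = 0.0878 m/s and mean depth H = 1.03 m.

k_a ≈ 0.453 d⁻¹

k_a = 5.026 × 0.0878^0.969 / 1.03^1.673 = 5.026 × 0.09468 / 1.051 = 0.4529 d⁻¹.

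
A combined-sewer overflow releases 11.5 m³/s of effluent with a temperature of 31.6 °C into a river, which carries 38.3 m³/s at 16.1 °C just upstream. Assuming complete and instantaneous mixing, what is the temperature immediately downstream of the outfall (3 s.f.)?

19.7 °C

Flow-weighted mixing: C = (Q_r C_r + Q_w C_w)/(Q_r + Q_w)
= (38.3×16.1 + 11.5×31.6)/(38.3 + 11.5) = 980.0/49.80 = 19.68 °C.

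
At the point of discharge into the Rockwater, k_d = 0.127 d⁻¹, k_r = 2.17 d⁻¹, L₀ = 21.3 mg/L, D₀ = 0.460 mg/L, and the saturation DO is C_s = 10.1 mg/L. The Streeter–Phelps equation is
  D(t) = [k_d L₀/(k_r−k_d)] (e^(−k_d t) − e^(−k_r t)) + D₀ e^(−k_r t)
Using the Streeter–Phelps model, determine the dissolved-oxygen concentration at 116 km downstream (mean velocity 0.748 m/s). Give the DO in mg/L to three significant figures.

DO ≈ 9.06 mg/L

Travel time t = x/v = 116 km / (0.748 m/s) = 116000 m / 0.748 m/s = 155100 s = 1.795 d.
k_d L₀/(k_r−k_d) = 0.127×21.3/(2.17−0.127) = 2.705/2.043 = 1.324 mg/L.
e^(−k_d t) = e^(−0.127×1.795) = 0.7962; e^(−k_r t) = e^(−2.17×1.795) = 0.02034.
D = 1.324 × (0.7962 − 0.02034) + 0.460 × 0.02034 = 1.027 + 0.009358 = 1.037 mg/L.
DO = C_s − D = 10.1 − 1.037 = 9.063 mg/L.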